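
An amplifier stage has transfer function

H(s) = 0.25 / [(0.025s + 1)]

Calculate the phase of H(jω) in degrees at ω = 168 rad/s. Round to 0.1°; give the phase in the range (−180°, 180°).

-76.6°

At ω = 168 rad/s:
pole (1 + j168·0.025) = 1 + j4.2 → |·| ≈ 4.3174, ∠ ≈ 76.61°
∠H = (0°) − (76.61°) = -76.61°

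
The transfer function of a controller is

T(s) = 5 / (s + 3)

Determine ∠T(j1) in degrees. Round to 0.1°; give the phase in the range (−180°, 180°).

-18.4°

Substitute s = j1:
Numerator: 5 = 5 + j0
Denominator: (j1) + 3 = 3 + j1
|N| = √(5² + 0²) ≈ 5, ∠N ≈ 0.00°
|D| = √(3² + 1²) ≈ 3.1623, ∠D ≈ 18.43°
∠T = 0.00° − 18.43° = -18.43°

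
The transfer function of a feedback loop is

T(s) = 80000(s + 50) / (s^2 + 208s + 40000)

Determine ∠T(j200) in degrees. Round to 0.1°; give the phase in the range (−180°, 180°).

At s = jω = j200:
zero (s+50): 50 + j200 → |·| = √(50²+200²) = √42500 ≈ 206.16, ∠ = arctan(200/50) ≈ 75.96°
quadratic: (j200)² + 208·j200 + 40000 = 0 + j41600 → |·| ≈ 41600, ∠ ≈ 90.00°
∠T = 75.96° − 90.00° = -14.04°

-14.0°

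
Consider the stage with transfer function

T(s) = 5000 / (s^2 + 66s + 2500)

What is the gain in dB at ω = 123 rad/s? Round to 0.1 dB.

-9.6 dB

At s = jω = j123:
quadratic: (j123)² + 66·j123 + 2500 = -12629 + j8118 → |·| ≈ 15013, ∠ ≈ 147.27°
|T| = 5000 / 15013 ≈ 0.33304
Gain = 20 log₁₀(0.33304) ≈ -9.55 dB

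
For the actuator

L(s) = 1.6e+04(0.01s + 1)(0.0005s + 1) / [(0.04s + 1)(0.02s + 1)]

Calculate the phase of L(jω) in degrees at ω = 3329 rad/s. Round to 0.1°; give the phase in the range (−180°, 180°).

-31.4°

At ω = 3329 rad/s:
zero (1 + j3329·0.01) = 1 + j33.29 → |·| ≈ 33.305, ∠ ≈ 88.28°
zero (1 + j3329·0.0005) = 1 + j1.6645 → |·| ≈ 1.9418, ∠ ≈ 59.00°
pole (1 + j3329·0.04) = 1 + j133.16 → |·| ≈ 133.16, ∠ ≈ 89.57°
pole (1 + j3329·0.02) = 1 + j66.58 → |·| ≈ 66.588, ∠ ≈ 89.14°
∠L = (88.28° + 59.00°) − (89.57° + 89.14°) = -31.43°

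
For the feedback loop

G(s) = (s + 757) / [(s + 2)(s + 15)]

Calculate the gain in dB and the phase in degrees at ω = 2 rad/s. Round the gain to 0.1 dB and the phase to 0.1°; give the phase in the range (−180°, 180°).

25.0 dB, -52.4°

At s = jω = j2:
zero (s+757): 757 + j2 → |·| = √(757²+2²) = √573053 ≈ 757, ∠ = arctan(2/757) ≈ 0.15°
pole (s+2): 2 + j2 → |·| = √(2²+2²) = √8 ≈ 2.8284, ∠ = arctan(2/2) ≈ 45.00°
pole (s+15): 15 + j2 → |·| = √(15²+2²) = √229 ≈ 15.133, ∠ = arctan(2/15) ≈ 7.59°
|G| = 1 · 757 / 42.802 ≈ 17.686
Gain = 20 log₁₀(17.686) ≈ 24.95 dB
∠G = 0.15° − 52.59° = -52.44°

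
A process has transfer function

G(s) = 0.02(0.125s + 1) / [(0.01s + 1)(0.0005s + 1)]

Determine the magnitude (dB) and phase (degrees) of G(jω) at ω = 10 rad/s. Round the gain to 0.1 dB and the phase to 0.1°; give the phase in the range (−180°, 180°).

At ω = 10 rad/s:
zero (1 + j10·0.125) = 1 + j1.25 → |·| ≈ 1.6008, ∠ ≈ 51.34°
pole (1 + j10·0.01) = 1 + j0.1 → |·| ≈ 1.005, ∠ ≈ 5.71°
pole (1 + j10·0.0005) = 1 + j0.005 → |·| ≈ 1, ∠ ≈ 0.29°
|G| = 0.02 · 1.6008 / (1.005 · 1) ≈ 0.031857
Gain = 20 log₁₀(0.031857) ≈ -29.94 dB
∠G = (51.34°) − (5.71° + 0.29°) = 45.34°

-29.9 dB, 45.3°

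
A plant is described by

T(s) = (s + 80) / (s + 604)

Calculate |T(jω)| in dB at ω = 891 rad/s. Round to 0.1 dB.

-1.6 dB

Substitute s = j891:
Numerator: (j891) + 80 = 80 + j891
Denominator: (j891) + 604 = 604 + j891
|N| = √(80² + 891²) ≈ 894.58, ∠N ≈ 84.87°
|D| = √(604² + 891²) ≈ 1076.4, ∠D ≈ 55.87°
|T| = 894.58 / 1076.4 ≈ 0.83109
Gain = 20 log₁₀(0.83109) ≈ -1.61 dB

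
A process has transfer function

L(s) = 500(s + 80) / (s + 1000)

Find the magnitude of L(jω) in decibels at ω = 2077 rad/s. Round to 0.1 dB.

53.1 dB

At s = jω = j2077:
zero (s+80): 80 + j2077 → |·| = √(80²+2077²) = √4320329 ≈ 2078.5, ∠ = arctan(2077/80) ≈ 87.79°
pole (s+1000): 1000 + j2077 → |·| = √(1000²+2077²) = √5313929 ≈ 2305.2, ∠ = arctan(2077/1000) ≈ 64.29°
|L| = 500 · 2078.5 / 2305.2 ≈ 450.83
Gain = 20 log₁₀(450.83) ≈ 53.08 dB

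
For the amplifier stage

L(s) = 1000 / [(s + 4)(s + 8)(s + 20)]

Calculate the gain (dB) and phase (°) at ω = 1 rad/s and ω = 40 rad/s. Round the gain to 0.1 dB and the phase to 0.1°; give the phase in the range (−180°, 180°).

At s = jω = j1:
pole (s+4): 4 + j1 → |·| = √(4²+1²) = √17 ≈ 4.1231, ∠ = arctan(1/4) ≈ 14.04°
pole (s+8): 8 + j1 → |·| = √(8²+1²) = √65 ≈ 8.0623, ∠ = arctan(1/8) ≈ 7.13°
pole (s+20): 20 + j1 → |·| = √(20²+1²) = √401 ≈ 20.025, ∠ = arctan(1/20) ≈ 2.86°
|L| = 1000 / 665.66 ≈ 1.5023
Gain = 20 log₁₀(1.5023) ≈ 3.54 dB
∠L = 0.00° − 24.03° = -24.03°

At s = jω = j40:
pole (s+4): 4 + j40 → |·| = √(4²+40²) = √1616 ≈ 40.2, ∠ = arctan(40/4) ≈ 84.29°
pole (s+8): 8 + j40 → |·| = √(8²+40²) = √1664 ≈ 40.792, ∠ = arctan(40/8) ≈ 78.69°
pole (s+20): 20 + j40 → |·| = √(20²+40²) = √2000 ≈ 44.721, ∠ = arctan(40/20) ≈ 63.43°
|L| = 1000 / 73335 ≈ 0.013636
Gain = 20 log₁₀(0.013636) ≈ -37.31 dB
∠L = 0.00° − 226.41° = -226.41° ≡ 133.59° (principal value)

ω = 1: 3.5 dB, -24.0°; ω = 40: -37.3 dB, 133.6°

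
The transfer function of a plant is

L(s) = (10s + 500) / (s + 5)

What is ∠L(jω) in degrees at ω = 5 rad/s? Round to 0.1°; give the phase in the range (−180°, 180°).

-39.3°

Substitute s = j5:
Numerator: 10(j5) + 500 = 500 + j50
Denominator: (j5) + 5 = 5 + j5
|N| = √(500² + 50²) ≈ 502.49, ∠N ≈ 5.71°
|D| = √(5² + 5²) ≈ 7.0711, ∠D ≈ 45.00°
∠L = 5.71° − 45.00° = -39.29°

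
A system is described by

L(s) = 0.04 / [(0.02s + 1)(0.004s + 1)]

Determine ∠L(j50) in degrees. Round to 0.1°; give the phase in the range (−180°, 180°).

-56.3°

At ω = 50 rad/s:
pole (1 + j50·0.02) = 1 + j1 → |·| ≈ 1.4142, ∠ ≈ 45.00°
pole (1 + j50·0.004) = 1 + j0.2 → |·| ≈ 1.0198, ∠ ≈ 11.31°
∠L = (0°) − (45.00° + 11.31°) = -56.31°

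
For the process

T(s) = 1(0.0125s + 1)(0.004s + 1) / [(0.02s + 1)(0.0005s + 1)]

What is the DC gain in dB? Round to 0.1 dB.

0.0 dB

T(0) = 1 · 1 / 1 = 1
20 log₁₀(1) ≈ 0.00 dB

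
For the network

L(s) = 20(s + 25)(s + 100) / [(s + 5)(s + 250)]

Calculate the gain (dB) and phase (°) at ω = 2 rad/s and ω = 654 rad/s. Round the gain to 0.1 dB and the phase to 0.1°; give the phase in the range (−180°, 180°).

At s = jω = j2:
zero (s+25): 25 + j2 → |·| = √(25²+2²) = √629 ≈ 25.08, ∠ = arctan(2/25) ≈ 4.57°
zero (s+100): 100 + j2 → |·| = √(100²+2²) = √10004 ≈ 100.02, ∠ = arctan(2/100) ≈ 1.15°
pole (s+5): 5 + j2 → |·| = √(5²+2²) = √29 ≈ 5.3852, ∠ = arctan(2/5) ≈ 21.80°
pole (s+250): 250 + j2 → |·| = √(250²+2²) = √62504 ≈ 250.01, ∠ = arctan(2/250) ≈ 0.46°
|L| = 20 · 2508.5 / 1346.4 ≈ 37.262
Gain = 20 log₁₀(37.262) ≈ 31.43 dB
∠L = 5.72° − 22.26° = -16.54°

At s = jω = j654:
zero (s+25): 25 + j654 → |·| = √(25²+654²) = √428341 ≈ 654.48, ∠ = arctan(654/25) ≈ 87.81°
zero (s+100): 100 + j654 → |·| = √(100²+654²) = √437716 ≈ 661.6, ∠ = arctan(654/100) ≈ 81.31°
pole (s+5): 5 + j654 → |·| = √(5²+654²) = √427741 ≈ 654.02, ∠ = arctan(654/5) ≈ 89.56°
pole (s+250): 250 + j654 → |·| = √(250²+654²) = √490216 ≈ 700.15, ∠ = arctan(654/250) ≈ 69.08°
|L| = 20 · 4.33e+05 / 4.5791e+05 ≈ 18.912
Gain = 20 log₁₀(18.912) ≈ 25.53 dB
∠L = 169.12° − 158.64° = 10.48°

ω = 2: 31.4 dB, -16.5°; ω = 654: 25.5 dB, 10.5°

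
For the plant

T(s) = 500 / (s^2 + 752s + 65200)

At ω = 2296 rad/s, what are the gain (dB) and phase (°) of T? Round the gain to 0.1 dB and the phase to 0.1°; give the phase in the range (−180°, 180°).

-80.8 dB, -161.7°

Substitute s = j2296:
Numerator: 500 = 500 + j0
Denominator: (j2296)^2 + 752(j2296) + 65200 = -5206416 + j1726592
|N| = √(500² + 0²) ≈ 500, ∠N ≈ 0.00°
|D| = √(5206416² + 1726592²) ≈ 5.4852e+06, ∠D ≈ 161.65°
|T| = 500 / 5.4852e+06 ≈ 9.1154e-05
Gain = 20 log₁₀(9.1154e-05) ≈ -80.80 dB
∠T = 0.00° − 161.65° = -161.65°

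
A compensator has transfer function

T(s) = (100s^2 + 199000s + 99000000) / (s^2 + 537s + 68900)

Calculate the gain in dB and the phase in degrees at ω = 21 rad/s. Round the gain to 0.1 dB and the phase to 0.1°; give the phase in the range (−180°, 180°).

63.1 dB, -6.9°

Substitute s = j21:
Numerator: 100(j21)^2 + 199000(j21) + 99000000 = 98955900 + j4179000
Denominator: (j21)^2 + 537(j21) + 68900 = 68459 + j11277
|N| = √(98955900² + 4179000²) ≈ 9.9044e+07, ∠N ≈ 2.42°
|D| = √(68459² + 11277²) ≈ 69382, ∠D ≈ 9.35°
|T| = 9.9044e+07 / 69382 ≈ 1427.5
Gain = 20 log₁₀(1427.5) ≈ 63.09 dB
∠T = 2.42° − 9.35° = -6.93°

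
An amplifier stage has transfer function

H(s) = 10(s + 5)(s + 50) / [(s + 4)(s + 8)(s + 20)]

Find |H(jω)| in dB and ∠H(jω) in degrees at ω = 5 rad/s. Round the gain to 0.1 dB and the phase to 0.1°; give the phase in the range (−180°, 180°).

At s = jω = j5:
zero (s+5): 5 + j5 → |·| = √(5²+5²) = √50 ≈ 7.0711, ∠ = arctan(5/5) ≈ 45.00°
zero (s+50): 50 + j5 → |·| = √(50²+5²) = √2525 ≈ 50.249, ∠ = arctan(5/50) ≈ 5.71°
pole (s+4): 4 + j5 → |·| = √(4²+5²) = √41 ≈ 6.4031, ∠ = arctan(5/4) ≈ 51.34°
pole (s+8): 8 + j5 → |·| = √(8²+5²) = √89 ≈ 9.434, ∠ = arctan(5/8) ≈ 32.01°
pole (s+20): 20 + j5 → |·| = √(20²+5²) = √425 ≈ 20.616, ∠ = arctan(5/20) ≈ 14.04°
|H| = 10 · 355.32 / 1245.3 ≈ 2.8533
Gain = 20 log₁₀(2.8533) ≈ 9.11 dB
∠H = 50.71° − 97.39° = -46.68°

9.1 dB, -46.7°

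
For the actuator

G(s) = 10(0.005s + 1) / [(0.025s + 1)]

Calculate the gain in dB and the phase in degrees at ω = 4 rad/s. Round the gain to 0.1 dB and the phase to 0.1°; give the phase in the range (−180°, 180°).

20.0 dB, -4.6°

At ω = 4 rad/s:
zero (1 + j4·0.005) = 1 + j0.02 → |·| ≈ 1.0002, ∠ ≈ 1.15°
pole (1 + j4·0.025) = 1 + j0.1 → |·| ≈ 1.005, ∠ ≈ 5.71°
|G| = 10 · 1.0002 / (1.005) ≈ 9.9522
Gain = 20 log₁₀(9.9522) ≈ 19.96 dB
∠G = (1.15°) − (5.71°) = -4.56°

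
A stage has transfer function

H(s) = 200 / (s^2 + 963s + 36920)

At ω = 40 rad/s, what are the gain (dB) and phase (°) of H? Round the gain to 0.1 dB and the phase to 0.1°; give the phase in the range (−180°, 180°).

Substitute s = j40:
Numerator: 200 = 200 + j0
Denominator: (j40)^2 + 963(j40) + 36920 = 35320 + j38520
|N| = √(200² + 0²) ≈ 200, ∠N ≈ 0.00°
|D| = √(35320² + 38520²) ≈ 52262, ∠D ≈ 47.48°
|H| = 200 / 52262 ≈ 0.0038269
Gain = 20 log₁₀(0.0038269) ≈ -48.34 dB
∠H = 0.00° − 47.48° = -47.48°

-48.3 dB, -47.5°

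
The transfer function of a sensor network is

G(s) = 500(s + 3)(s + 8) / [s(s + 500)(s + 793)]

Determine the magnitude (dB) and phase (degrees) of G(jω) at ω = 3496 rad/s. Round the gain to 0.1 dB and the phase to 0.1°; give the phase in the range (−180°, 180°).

-17.2 dB, -69.3°

At s = jω = j3496:
zero (s+3): 3 + j3496 → |·| = √(3²+3496²) = √12222025 ≈ 3496, ∠ = arctan(3496/3) ≈ 89.95°
zero (s+8): 8 + j3496 → |·| = √(8²+3496²) = √12222080 ≈ 3496, ∠ = arctan(3496/8) ≈ 89.87°
pole (s+500): 500 + j3496 → |·| = √(500²+3496²) = √12472016 ≈ 3531.6, ∠ = arctan(3496/500) ≈ 81.86°
pole (s+793): 793 + j3496 → |·| = √(793²+3496²) = √12850865 ≈ 3584.8, ∠ = arctan(3496/793) ≈ 77.22°
pole at origin: |s| = 3496, ∠ = 90.00° (in denominator)
|G| = 500 · 1.2222e+07 / 4.426e+10 ≈ 0.13807
Gain = 20 log₁₀(0.13807) ≈ -17.20 dB
∠G = 179.82° − 249.08° = -69.26°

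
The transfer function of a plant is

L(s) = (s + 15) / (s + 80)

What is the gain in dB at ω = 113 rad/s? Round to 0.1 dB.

-1.7 dB

At s = jω = j113:
zero (s+15): 15 + j113 → |·| = √(15²+113²) = √12994 ≈ 113.99, ∠ = arctan(113/15) ≈ 82.44°
pole (s+80): 80 + j113 → |·| = √(80²+113²) = √19169 ≈ 138.45, ∠ = arctan(113/80) ≈ 54.70°
|L| = 1 · 113.99 / 138.45 ≈ 0.82333
Gain = 20 log₁₀(0.82333) ≈ -1.69 dB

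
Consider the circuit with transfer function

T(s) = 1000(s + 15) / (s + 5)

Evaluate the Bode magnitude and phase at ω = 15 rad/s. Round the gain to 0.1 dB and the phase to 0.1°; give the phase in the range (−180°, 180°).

62.6 dB, -26.6°

At s = jω = j15:
zero (s+15): 15 + j15 → |·| = √(15²+15²) = √450 ≈ 21.213, ∠ = arctan(15/15) ≈ 45.00°
pole (s+5): 5 + j15 → |·| = √(5²+15²) = √250 ≈ 15.811, ∠ = arctan(15/5) ≈ 71.57°
|T| = 1000 · 21.213 / 15.811 ≈ 1341.7
Gain = 20 log₁₀(1341.7) ≈ 62.55 dB
∠T = 45.00° − 71.57° = -26.57°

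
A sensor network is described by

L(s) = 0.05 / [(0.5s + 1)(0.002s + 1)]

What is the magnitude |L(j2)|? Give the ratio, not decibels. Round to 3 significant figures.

0.0354

At ω = 2 rad/s:
pole (1 + j2·0.5) = 1 + j1 → |·| ≈ 1.4142, ∠ ≈ 45.00°
pole (1 + j2·0.002) = 1 + j0.004 → |·| ≈ 1, ∠ ≈ 0.23°
|L| = 0.05 · 1 / (1.4142 · 1) ≈ 0.035356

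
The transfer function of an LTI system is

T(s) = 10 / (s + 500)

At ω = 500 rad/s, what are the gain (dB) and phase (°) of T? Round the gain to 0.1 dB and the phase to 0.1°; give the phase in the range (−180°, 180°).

-37.0 dB, -45.0°

Substitute s = j500:
Numerator: 10 = 10 + j0
Denominator: (j500) + 500 = 500 + j500
|N| = √(10² + 0²) ≈ 10, ∠N ≈ 0.00°
|D| = √(500² + 500²) ≈ 707.11, ∠D ≈ 45.00°
|T| = 10 / 707.11 ≈ 0.014142
Gain = 20 log₁₀(0.014142) ≈ -36.99 dB
∠T = 0.00° − 45.00° = -45.00°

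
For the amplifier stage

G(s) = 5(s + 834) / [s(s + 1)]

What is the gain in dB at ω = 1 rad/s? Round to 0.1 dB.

At s = jω = j1:
zero (s+834): 834 + j1 → |·| = √(834²+1²) = √695557 ≈ 834, ∠ = arctan(1/834) ≈ 0.07°
pole (s+1): 1 + j1 → |·| = √(1²+1²) = √2 ≈ 1.4142, ∠ = arctan(1/1) ≈ 45.00°
pole at origin: |s| = 1, ∠ = 90.00° (in denominator)
|G| = 5 · 834 / 1.4142 ≈ 2948.7
Gain = 20 log₁₀(2948.7) ≈ 69.39 dB

69.4 dB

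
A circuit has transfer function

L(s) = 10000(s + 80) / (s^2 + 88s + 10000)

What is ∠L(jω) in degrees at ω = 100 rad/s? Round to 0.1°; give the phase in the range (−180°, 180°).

At s = jω = j100:
zero (s+80): 80 + j100 → |·| = √(80²+100²) = √16400 ≈ 128.06, ∠ = arctan(100/80) ≈ 51.34°
quadratic: (j100)² + 88·j100 + 10000 = 0 + j8800 → |·| ≈ 8800, ∠ ≈ 90.00°
∠L = 51.34° − 90.00° = -38.66°

-38.7°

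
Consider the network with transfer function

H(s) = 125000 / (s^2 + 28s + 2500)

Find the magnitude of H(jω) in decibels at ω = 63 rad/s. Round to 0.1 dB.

At s = jω = j63:
quadratic: (j63)² + 28·j63 + 2500 = -1469 + j1764 → |·| ≈ 2295.6, ∠ ≈ 129.79°
|H| = 125000 / 2295.6 ≈ 54.452
Gain = 20 log₁₀(54.452) ≈ 34.72 dB

34.7 dB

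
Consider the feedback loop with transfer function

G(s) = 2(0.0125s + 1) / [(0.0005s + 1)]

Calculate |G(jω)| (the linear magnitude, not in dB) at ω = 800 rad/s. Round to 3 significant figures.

18.7

At ω = 800 rad/s:
zero (1 + j800·0.0125) = 1 + j10 → |·| ≈ 10.05, ∠ ≈ 84.29°
pole (1 + j800·0.0005) = 1 + j0.4 → |·| ≈ 1.077, ∠ ≈ 21.80°
|G| = 2 · 10.05 / (1.077) ≈ 18.663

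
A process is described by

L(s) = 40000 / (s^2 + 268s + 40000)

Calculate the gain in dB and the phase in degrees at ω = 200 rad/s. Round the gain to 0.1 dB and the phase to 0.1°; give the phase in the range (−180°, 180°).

At s = jω = j200:
quadratic: (j200)² + 268·j200 + 40000 = 0 + j53600 → |·| ≈ 53600, ∠ ≈ 90.00°
|L| = 40000 / 53600 ≈ 0.74627
Gain = 20 log₁₀(0.74627) ≈ -2.54 dB
∠L = 0.00° − 90.00° = -90.00°

-2.5 dB, -90.0°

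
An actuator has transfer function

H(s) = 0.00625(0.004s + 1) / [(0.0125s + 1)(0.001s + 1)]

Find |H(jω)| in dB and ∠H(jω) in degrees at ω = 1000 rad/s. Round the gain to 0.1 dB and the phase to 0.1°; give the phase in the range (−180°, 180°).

At ω = 1000 rad/s:
zero (1 + j1000·0.004) = 1 + j4 → |·| ≈ 4.1231, ∠ ≈ 75.96°
pole (1 + j1000·0.0125) = 1 + j12.5 → |·| ≈ 12.54, ∠ ≈ 85.43°
pole (1 + j1000·0.001) = 1 + j1 → |·| ≈ 1.4142, ∠ ≈ 45.00°
|H| = 0.00625 · 4.1231 / (12.54 · 1.4142) ≈ 0.0014531
Gain = 20 log₁₀(0.0014531) ≈ -56.75 dB
∠H = (75.96°) − (85.43° + 45.00°) = -54.47°

-56.8 dB, -54.5°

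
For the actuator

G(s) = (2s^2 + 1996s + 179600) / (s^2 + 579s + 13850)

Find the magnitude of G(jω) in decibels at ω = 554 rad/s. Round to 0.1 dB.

8.7 dB

Substitute s = j554:
Numerator: 2(j554)^2 + 1996(j554) + 179600 = -434232 + j1105784
Denominator: (j554)^2 + 579(j554) + 13850 = -293066 + j320766
|N| = √(434232² + 1105784²) ≈ 1.188e+06, ∠N ≈ 111.44°
|D| = √(293066² + 320766²) ≈ 4.3449e+05, ∠D ≈ 132.42°
|G| = 1.188e+06 / 4.3449e+05 ≈ 2.7342
Gain = 20 log₁₀(2.7342) ≈ 8.74 dB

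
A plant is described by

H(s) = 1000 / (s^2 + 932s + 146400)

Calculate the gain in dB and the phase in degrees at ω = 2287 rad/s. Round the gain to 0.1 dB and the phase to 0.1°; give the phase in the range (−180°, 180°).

Substitute s = j2287:
Numerator: 1000 = 1000 + j0
Denominator: (j2287)^2 + 932(j2287) + 146400 = -5083969 + j2131484
|N| = √(1000² + 0²) ≈ 1000, ∠N ≈ 0.00°
|D| = √(5083969² + 2131484²) ≈ 5.5127e+06, ∠D ≈ 157.25°
|H| = 1000 / 5.5127e+06 ≈ 0.0001814
Gain = 20 log₁₀(0.0001814) ≈ -74.83 dB
∠H = 0.00° − 157.25° = -157.25°

-74.8 dB, -157.3°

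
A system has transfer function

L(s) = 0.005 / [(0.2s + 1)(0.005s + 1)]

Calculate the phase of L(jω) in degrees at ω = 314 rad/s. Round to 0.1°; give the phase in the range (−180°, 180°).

At ω = 314 rad/s:
pole (1 + j314·0.2) = 1 + j62.8 → |·| ≈ 62.808, ∠ ≈ 89.09°
pole (1 + j314·0.005) = 1 + j1.57 → |·| ≈ 1.8614, ∠ ≈ 57.51°
∠L = (0°) − (89.09° + 57.51°) = -146.60°

-146.6°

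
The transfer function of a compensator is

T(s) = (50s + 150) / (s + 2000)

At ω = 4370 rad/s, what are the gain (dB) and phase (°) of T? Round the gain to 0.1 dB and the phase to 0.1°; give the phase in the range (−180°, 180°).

33.2 dB, 24.6°

Substitute s = j4370:
Numerator: 50(j4370) + 150 = 150 + j218500
Denominator: (j4370) + 2000 = 2000 + j4370
|N| = √(150² + 218500²) ≈ 2.185e+05, ∠N ≈ 89.96°
|D| = √(2000² + 4370²) ≈ 4805.9, ∠D ≈ 65.41°
|T| = 2.185e+05 / 4805.9 ≈ 45.465
Gain = 20 log₁₀(45.465) ≈ 33.15 dB
∠T = 89.96° − 65.41° = 24.55°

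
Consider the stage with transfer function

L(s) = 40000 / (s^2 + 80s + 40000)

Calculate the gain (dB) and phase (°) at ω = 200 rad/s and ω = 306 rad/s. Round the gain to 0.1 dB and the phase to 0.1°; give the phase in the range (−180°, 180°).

ω = 200: 8.0 dB, -90.0°; ω = 306: -3.4 dB, -155.5°

At s = jω = j200:
quadratic: (j200)² + 80·j200 + 40000 = 0 + j16000 → |·| ≈ 16000, ∠ ≈ 90.00°
|L| = 40000 / 16000 ≈ 2.5
Gain = 20 log₁₀(2.5) ≈ 7.96 dB
∠L = 0.00° − 90.00° = -90.00°

At s = jω = j306:
quadratic: (j306)² + 80·j306 + 40000 = -53636 + j24480 → |·| ≈ 58958, ∠ ≈ 155.47°
|L| = 40000 / 58958 ≈ 0.67845
Gain = 20 log₁₀(0.67845) ≈ -3.37 dB
∠L = 0.00° − 155.47° = -155.47°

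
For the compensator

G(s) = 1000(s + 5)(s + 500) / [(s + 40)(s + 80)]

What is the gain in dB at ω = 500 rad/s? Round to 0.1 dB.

62.9 dB

At s = jω = j500:
zero (s+5): 5 + j500 → |·| = √(5²+500²) = √250025 ≈ 500.02, ∠ = arctan(500/5) ≈ 89.43°
zero (s+500): 500 + j500 → |·| = √(500²+500²) = √500000 ≈ 707.11, ∠ = arctan(500/500) ≈ 45.00°
pole (s+40): 40 + j500 → |·| = √(40²+500²) = √251600 ≈ 501.6, ∠ = arctan(500/40) ≈ 85.43°
pole (s+80): 80 + j500 → |·| = √(80²+500²) = √256400 ≈ 506.36, ∠ = arctan(500/80) ≈ 80.91°
|G| = 1000 · 3.5357e+05 / 2.5399e+05 ≈ 1392.1
Gain = 20 log₁₀(1392.1) ≈ 62.87 dB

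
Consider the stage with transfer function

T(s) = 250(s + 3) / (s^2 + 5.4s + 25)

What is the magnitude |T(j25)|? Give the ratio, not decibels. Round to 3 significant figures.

10.2

At s = jω = j25:
zero (s+3): 3 + j25 → |·| = √(3²+25²) = √634 ≈ 25.179, ∠ = arctan(25/3) ≈ 83.16°
quadratic: (j25)² + 5.4·j25 + 25 = -600 + j135 → |·| ≈ 615, ∠ ≈ 167.32°
|T| = 250 · 25.179 / 615 ≈ 10.235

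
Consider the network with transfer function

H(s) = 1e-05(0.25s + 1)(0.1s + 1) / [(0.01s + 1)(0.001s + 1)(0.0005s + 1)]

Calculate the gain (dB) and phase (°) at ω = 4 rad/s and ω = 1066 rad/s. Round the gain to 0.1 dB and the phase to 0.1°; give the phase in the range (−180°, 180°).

ω = 4: -96.4 dB, 64.2°; ω = 1066: -35.9 dB, 19.7°

At ω = 4 rad/s:
zero (1 + j4·0.25) = 1 + j1 → |·| ≈ 1.4142, ∠ ≈ 45.00°
zero (1 + j4·0.1) = 1 + j0.4 → |·| ≈ 1.077, ∠ ≈ 21.80°
pole (1 + j4·0.01) = 1 + j0.04 → |·| ≈ 1.0008, ∠ ≈ 2.29°
pole (1 + j4·0.001) = 1 + j0.004 → |·| ≈ 1, ∠ ≈ 0.23°
pole (1 + j4·0.0005) = 1 + j0.002 → |·| ≈ 1, ∠ ≈ 0.11°
|H| = 1e-05 · 1.4142 · 1.077 / (1.0008 · 1 · 1) ≈ 1.5219e-05
Gain = 20 log₁₀(1.5219e-05) ≈ -96.35 dB
∠H = (45.00° + 21.80°) − (2.29° + 0.23° + 0.11°) = 64.17°

At ω = 1066 rad/s:
zero (1 + j1066·0.25) = 1 + j266.5 → |·| ≈ 266.5, ∠ ≈ 89.79°
zero (1 + j1066·0.1) = 1 + j106.6 → |·| ≈ 106.6, ∠ ≈ 89.46°
pole (1 + j1066·0.01) = 1 + j10.66 → |·| ≈ 10.707, ∠ ≈ 84.64°
pole (1 + j1066·0.001) = 1 + j1.066 → |·| ≈ 1.4616, ∠ ≈ 46.83°
pole (1 + j1066·0.0005) = 1 + j0.533 → |·| ≈ 1.1332, ∠ ≈ 28.06°
|H| = 1e-05 · 266.5 · 106.6 / (10.707 · 1.4616 · 1.1332) ≈ 0.01602
Gain = 20 log₁₀(0.01602) ≈ -35.91 dB
∠H = (89.79° + 89.46°) − (84.64° + 46.83° + 28.06°) = 19.72°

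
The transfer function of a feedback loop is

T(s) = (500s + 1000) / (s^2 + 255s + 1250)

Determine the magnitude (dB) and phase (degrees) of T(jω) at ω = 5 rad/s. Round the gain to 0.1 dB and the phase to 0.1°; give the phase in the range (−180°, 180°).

Substitute s = j5:
Numerator: 500(j5) + 1000 = 1000 + j2500
Denominator: (j5)^2 + 255(j5) + 1250 = 1225 + j1275
|N| = √(1000² + 2500²) ≈ 2692.6, ∠N ≈ 68.20°
|D| = √(1225² + 1275²) ≈ 1768.1, ∠D ≈ 46.15°
|T| = 2692.6 / 1768.1 ≈ 1.5229
Gain = 20 log₁₀(1.5229) ≈ 3.65 dB
∠T = 68.20° − 46.15° = 22.05°

3.7 dB, 22.1°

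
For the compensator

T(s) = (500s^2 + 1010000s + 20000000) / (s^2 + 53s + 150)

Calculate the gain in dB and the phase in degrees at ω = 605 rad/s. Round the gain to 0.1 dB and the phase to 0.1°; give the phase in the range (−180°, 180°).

64.7 dB, -70.1°

Substitute s = j605:
Numerator: 500(j605)^2 + 1010000(j605) + 20000000 = -163012500 + j611050000
Denominator: (j605)^2 + 53(j605) + 150 = -365875 + j32065
|N| = √(163012500² + 611050000²) ≈ 6.3242e+08, ∠N ≈ 104.94°
|D| = √(365875² + 32065²) ≈ 3.6728e+05, ∠D ≈ 174.99°
|T| = 6.3242e+08 / 3.6728e+05 ≈ 1721.9
Gain = 20 log₁₀(1721.9) ≈ 64.72 dB
∠T = 104.94° − 174.99° = -70.05°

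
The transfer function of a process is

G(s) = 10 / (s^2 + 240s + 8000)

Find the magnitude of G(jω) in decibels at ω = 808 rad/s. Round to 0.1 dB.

-96.6 dB

Substitute s = j808:
Numerator: 10 = 10 + j0
Denominator: (j808)^2 + 240(j808) + 8000 = -644864 + j193920
|N| = √(10² + 0²) ≈ 10, ∠N ≈ 0.00°
|D| = √(644864² + 193920²) ≈ 6.7339e+05, ∠D ≈ 163.26°
|G| = 10 / 6.7339e+05 ≈ 1.485e-05
Gain = 20 log₁₀(1.485e-05) ≈ -96.57 dB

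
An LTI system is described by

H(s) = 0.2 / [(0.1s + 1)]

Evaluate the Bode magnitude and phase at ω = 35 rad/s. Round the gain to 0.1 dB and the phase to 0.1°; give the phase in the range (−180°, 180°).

At ω = 35 rad/s:
pole (1 + j35·0.1) = 1 + j3.5 → |·| ≈ 3.6401, ∠ ≈ 74.05°
|H| = 0.2 · 1 / (3.6401) ≈ 0.054944
Gain = 20 log₁₀(0.054944) ≈ -25.20 dB
∠H = (0°) − (74.05°) = -74.05°

-25.2 dB, -74.1°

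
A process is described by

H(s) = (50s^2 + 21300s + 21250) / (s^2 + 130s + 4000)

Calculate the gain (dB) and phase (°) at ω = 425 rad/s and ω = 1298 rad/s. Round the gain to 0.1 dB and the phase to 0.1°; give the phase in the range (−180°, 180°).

ω = 425: 36.8 dB, -27.8°; ω = 1298: 34.4 dB, -12.4°

Substitute s = j425:
Numerator: 50(j425)^2 + 21300(j425) + 21250 = -9010000 + j9052500
Denominator: (j425)^2 + 130(j425) + 4000 = -176625 + j55250
|N| = √(9010000² + 9052500²) ≈ 1.2772e+07, ∠N ≈ 134.87°
|D| = √(176625² + 55250²) ≈ 1.8506e+05, ∠D ≈ 162.63°
|H| = 1.2772e+07 / 1.8506e+05 ≈ 69.015
Gain = 20 log₁₀(69.015) ≈ 36.78 dB
∠H = 134.87° − 162.63° = -27.76°

Substitute s = j1298:
Numerator: 50(j1298)^2 + 21300(j1298) + 21250 = -84218950 + j27647400
Denominator: (j1298)^2 + 130(j1298) + 4000 = -1680804 + j168740
|N| = √(84218950² + 27647400²) ≈ 8.8641e+07, ∠N ≈ 161.83°
|D| = √(1680804² + 168740²) ≈ 1.6893e+06, ∠D ≈ 174.27°
|H| = 8.8641e+07 / 1.6893e+06 ≈ 52.472
Gain = 20 log₁₀(52.472) ≈ 34.40 dB
∠H = 161.83° − 174.27° = -12.44°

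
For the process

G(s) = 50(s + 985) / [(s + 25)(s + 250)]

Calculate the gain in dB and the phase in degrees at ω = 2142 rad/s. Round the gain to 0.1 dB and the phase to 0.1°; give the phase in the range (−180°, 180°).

-31.9 dB, -107.4°

At s = jω = j2142:
zero (s+985): 985 + j2142 → |·| = √(985²+2142²) = √5558389 ≈ 2357.6, ∠ = arctan(2142/985) ≈ 65.30°
pole (s+25): 25 + j2142 → |·| = √(25²+2142²) = √4588789 ≈ 2142.1, ∠ = arctan(2142/25) ≈ 89.33°
pole (s+250): 250 + j2142 → |·| = √(250²+2142²) = √4650664 ≈ 2156.5, ∠ = arctan(2142/250) ≈ 83.34°
|G| = 50 · 2357.6 / 4.6194e+06 ≈ 0.025518
Gain = 20 log₁₀(0.025518) ≈ -31.86 dB
∠G = 65.30° − 172.67° = -107.37°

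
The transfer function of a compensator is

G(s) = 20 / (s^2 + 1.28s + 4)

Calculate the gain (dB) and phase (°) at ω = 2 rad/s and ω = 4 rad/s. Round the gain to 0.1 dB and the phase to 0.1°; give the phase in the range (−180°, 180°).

ω = 2: 17.9 dB, -90.0°; ω = 4: 3.7 dB, -156.9°

At s = jω = j2:
quadratic: (j2)² + 1.28·j2 + 4 = 0 + j2.56 → |·| ≈ 2.56, ∠ ≈ 90.00°
|G| = 20 / 2.56 ≈ 7.8125
Gain = 20 log₁₀(7.8125) ≈ 17.86 dB
∠G = 0.00° − 90.00° = -90.00°

At s = jω = j4:
quadratic: (j4)² + 1.28·j4 + 4 = -12 + j5.12 → |·| ≈ 13.047, ∠ ≈ 156.89°
|G| = 20 / 13.047 ≈ 1.5329
Gain = 20 log₁₀(1.5329) ≈ 3.71 dB
∠G = 0.00° − 156.89° = -156.89°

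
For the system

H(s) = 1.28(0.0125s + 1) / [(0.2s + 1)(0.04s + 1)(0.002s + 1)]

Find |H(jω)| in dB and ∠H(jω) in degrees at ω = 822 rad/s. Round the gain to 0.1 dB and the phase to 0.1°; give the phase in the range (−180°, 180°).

-57.9 dB, -152.2°

At ω = 822 rad/s:
zero (1 + j822·0.0125) = 1 + j10.275 → |·| ≈ 10.324, ∠ ≈ 84.44°
pole (1 + j822·0.2) = 1 + j164.4 → |·| ≈ 164.4, ∠ ≈ 89.65°
pole (1 + j822·0.04) = 1 + j32.88 → |·| ≈ 32.895, ∠ ≈ 88.26°
pole (1 + j822·0.002) = 1 + j1.644 → |·| ≈ 1.9242, ∠ ≈ 58.69°
|H| = 1.28 · 10.324 / (164.4 · 32.895 · 1.9242) ≈ 0.0012699
Gain = 20 log₁₀(0.0012699) ≈ -57.92 dB
∠H = (84.44°) − (89.65° + 88.26° + 58.69°) = -152.16°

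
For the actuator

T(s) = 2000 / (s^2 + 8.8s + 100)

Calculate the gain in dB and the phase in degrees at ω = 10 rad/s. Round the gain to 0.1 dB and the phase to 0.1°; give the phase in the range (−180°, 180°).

27.1 dB, -90.0°

At s = jω = j10:
quadratic: (j10)² + 8.8·j10 + 100 = 0 + j88 → |·| ≈ 88, ∠ ≈ 90.00°
|T| = 2000 / 88 ≈ 22.727
Gain = 20 log₁₀(22.727) ≈ 27.13 dB
∠T = 0.00° − 90.00° = -90.00°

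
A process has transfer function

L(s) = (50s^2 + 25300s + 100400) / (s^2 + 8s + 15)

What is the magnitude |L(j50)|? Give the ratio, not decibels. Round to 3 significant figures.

503

Substitute s = j50:
Numerator: 50(j50)^2 + 25300(j50) + 100400 = -24600 + j1265000
Denominator: (j50)^2 + 8(j50) + 15 = -2485 + j400
|N| = √(24600² + 1265000²) ≈ 1.2652e+06, ∠N ≈ 91.11°
|D| = √(2485² + 400²) ≈ 2517, ∠D ≈ 170.86°
|L| = 1.2652e+06 / 2517 ≈ 502.66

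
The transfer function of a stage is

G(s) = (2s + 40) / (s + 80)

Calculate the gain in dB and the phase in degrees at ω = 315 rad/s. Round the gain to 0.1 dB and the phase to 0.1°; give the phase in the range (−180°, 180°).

Substitute s = j315:
Numerator: 2(j315) + 40 = 40 + j630
Denominator: (j315) + 80 = 80 + j315
|N| = √(40² + 630²) ≈ 631.27, ∠N ≈ 86.37°
|D| = √(80² + 315²) ≈ 325, ∠D ≈ 75.75°
|G| = 631.27 / 325 ≈ 1.9424
Gain = 20 log₁₀(1.9424) ≈ 5.77 dB
∠G = 86.37° − 75.75° = 10.62°

5.8 dB, 10.6°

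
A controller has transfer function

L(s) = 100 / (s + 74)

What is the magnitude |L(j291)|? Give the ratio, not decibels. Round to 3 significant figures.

Substitute s = j291:
Numerator: 100 = 100 + j0
Denominator: (j291) + 74 = 74 + j291
|N| = √(100² + 0²) ≈ 100, ∠N ≈ 0.00°
|D| = √(74² + 291²) ≈ 300.26, ∠D ≈ 75.73°
|L| = 100 / 300.26 ≈ 0.33304

0.333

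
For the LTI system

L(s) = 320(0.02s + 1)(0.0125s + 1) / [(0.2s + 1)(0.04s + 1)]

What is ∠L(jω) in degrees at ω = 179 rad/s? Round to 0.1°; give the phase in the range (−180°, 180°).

At ω = 179 rad/s:
zero (1 + j179·0.02) = 1 + j3.58 → |·| ≈ 3.717, ∠ ≈ 74.39°
zero (1 + j179·0.0125) = 1 + j2.2375 → |·| ≈ 2.4508, ∠ ≈ 65.92°
pole (1 + j179·0.2) = 1 + j35.8 → |·| ≈ 35.814, ∠ ≈ 88.40°
pole (1 + j179·0.04) = 1 + j7.16 → |·| ≈ 7.2295, ∠ ≈ 82.05°
∠L = (74.39° + 65.92°) − (88.40° + 82.05°) = -30.14°

-30.1°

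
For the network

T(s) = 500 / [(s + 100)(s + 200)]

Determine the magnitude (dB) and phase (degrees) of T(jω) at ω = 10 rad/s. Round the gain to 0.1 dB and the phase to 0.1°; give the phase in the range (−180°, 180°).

-32.1 dB, -8.6°

At s = jω = j10:
pole (s+100): 100 + j10 → |·| = √(100²+10²) = √10100 ≈ 100.5, ∠ = arctan(10/100) ≈ 5.71°
pole (s+200): 200 + j10 → |·| = √(200²+10²) = √40100 ≈ 200.25, ∠ = arctan(10/200) ≈ 2.86°
|T| = 500 / 20125 ≈ 0.024845
Gain = 20 log₁₀(0.024845) ≈ -32.10 dB
∠T = 0.00° − 8.57° = -8.57°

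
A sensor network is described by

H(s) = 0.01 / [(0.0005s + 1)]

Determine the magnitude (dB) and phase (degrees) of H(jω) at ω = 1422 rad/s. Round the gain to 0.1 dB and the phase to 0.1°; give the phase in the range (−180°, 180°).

-41.8 dB, -35.4°

At ω = 1422 rad/s:
pole (1 + j1422·0.0005) = 1 + j0.711 → |·| ≈ 1.227, ∠ ≈ 35.41°
|H| = 0.01 · 1 / (1.227) ≈ 0.00815
Gain = 20 log₁₀(0.00815) ≈ -41.78 dB
∠H = (0°) − (35.41°) = -35.41°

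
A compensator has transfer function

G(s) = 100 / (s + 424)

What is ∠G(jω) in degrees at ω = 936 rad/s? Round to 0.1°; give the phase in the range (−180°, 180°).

Substitute s = j936:
Numerator: 100 = 100 + j0
Denominator: (j936) + 424 = 424 + j936
|N| = √(100² + 0²) ≈ 100, ∠N ≈ 0.00°
|D| = √(424² + 936²) ≈ 1027.6, ∠D ≈ 65.63°
∠G = 0.00° − 65.63° = -65.63°

-65.6°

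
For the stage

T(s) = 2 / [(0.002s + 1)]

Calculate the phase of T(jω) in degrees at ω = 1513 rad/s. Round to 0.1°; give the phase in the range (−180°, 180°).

At ω = 1513 rad/s:
pole (1 + j1513·0.002) = 1 + j3.026 → |·| ≈ 3.187, ∠ ≈ 71.71°
∠T = (0°) − (71.71°) = -71.71°

-71.7°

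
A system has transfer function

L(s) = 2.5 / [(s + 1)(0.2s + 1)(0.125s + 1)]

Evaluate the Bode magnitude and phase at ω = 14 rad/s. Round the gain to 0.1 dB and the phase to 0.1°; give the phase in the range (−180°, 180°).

At ω = 14 rad/s:
pole (1 + j14·1) = 1 + j14 → |·| ≈ 14.036, ∠ ≈ 85.91°
pole (1 + j14·0.2) = 1 + j2.8 → |·| ≈ 2.9732, ∠ ≈ 70.35°
pole (1 + j14·0.125) = 1 + j1.75 → |·| ≈ 2.0156, ∠ ≈ 60.26°
|L| = 2.5 · 1 / (14.036 · 2.9732 · 2.0156) ≈ 0.029721
Gain = 20 log₁₀(0.029721) ≈ -30.54 dB
∠L = (0°) − (85.91° + 70.35° + 60.26°) = -216.52° ≡ 143.48° (principal value)

-30.5 dB, 143.5°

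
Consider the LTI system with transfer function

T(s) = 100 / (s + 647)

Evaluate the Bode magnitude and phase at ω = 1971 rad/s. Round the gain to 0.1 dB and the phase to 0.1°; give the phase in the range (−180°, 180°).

Substitute s = j1971:
Numerator: 100 = 100 + j0
Denominator: (j1971) + 647 = 647 + j1971
|N| = √(100² + 0²) ≈ 100, ∠N ≈ 0.00°
|D| = √(647² + 1971²) ≈ 2074.5, ∠D ≈ 71.83°
|T| = 100 / 2074.5 ≈ 0.048204
Gain = 20 log₁₀(0.048204) ≈ -26.34 dB
∠T = 0.00° − 71.83° = -71.83°

-26.3 dB, -71.8°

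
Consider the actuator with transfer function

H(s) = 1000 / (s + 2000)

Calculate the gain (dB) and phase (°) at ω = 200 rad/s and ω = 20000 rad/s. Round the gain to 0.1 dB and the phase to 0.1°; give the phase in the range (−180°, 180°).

ω = 200: -6.1 dB, -5.7°; ω = 20000: -26.1 dB, -84.3°

Substitute s = j200:
Numerator: 1000 = 1000 + j0
Denominator: (j200) + 2000 = 2000 + j200
|N| = √(1000² + 0²) ≈ 1000, ∠N ≈ 0.00°
|D| = √(2000² + 200²) ≈ 2010, ∠D ≈ 5.71°
|H| = 1000 / 2010 ≈ 0.49751
Gain = 20 log₁₀(0.49751) ≈ -6.06 dB
∠H = 0.00° − 5.71° = -5.71°

Substitute s = j20000:
Numerator: 1000 = 1000 + j0
Denominator: (j20000) + 2000 = 2000 + j20000
|N| = √(1000² + 0²) ≈ 1000, ∠N ≈ 0.00°
|D| = √(2000² + 20000²) ≈ 20100, ∠D ≈ 84.29°
|H| = 1000 / 20100 ≈ 0.049751
Gain = 20 log₁₀(0.049751) ≈ -26.06 dB
∠H = 0.00° − 84.29° = -84.29°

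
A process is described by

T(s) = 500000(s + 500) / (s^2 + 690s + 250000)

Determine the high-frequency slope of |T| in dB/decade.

Each pole contributes −20 dB/decade at high frequency; each zero contributes +20 dB/decade.
Net: 1 zero(s) − 2 pole(s) → -20 dB/decade.

-20 dB/decade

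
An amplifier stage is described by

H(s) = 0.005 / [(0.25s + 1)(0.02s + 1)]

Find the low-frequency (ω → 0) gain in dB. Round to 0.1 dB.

H(0) = 0.005 · 1 / 1 = 0.005
20 log₁₀(0.005) ≈ -46.02 dB

-46.0 dB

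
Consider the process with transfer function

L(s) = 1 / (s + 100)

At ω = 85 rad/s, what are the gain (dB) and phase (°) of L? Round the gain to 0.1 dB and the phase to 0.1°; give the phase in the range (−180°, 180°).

Substitute s = j85:
Numerator: 1 = 1 + j0
Denominator: (j85) + 100 = 100 + j85
|N| = √(1² + 0²) ≈ 1, ∠N ≈ 0.00°
|D| = √(100² + 85²) ≈ 131.24, ∠D ≈ 40.36°
|L| = 1 / 131.24 ≈ 0.0076196
Gain = 20 log₁₀(0.0076196) ≈ -42.36 dB
∠L = 0.00° − 40.36° = -40.36°

-42.4 dB, -40.4°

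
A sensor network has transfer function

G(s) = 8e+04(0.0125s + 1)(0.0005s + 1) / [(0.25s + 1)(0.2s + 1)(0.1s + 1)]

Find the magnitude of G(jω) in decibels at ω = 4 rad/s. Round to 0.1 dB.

At ω = 4 rad/s:
zero (1 + j4·0.0125) = 1 + j0.05 → |·| ≈ 1.0012, ∠ ≈ 2.86°
zero (1 + j4·0.0005) = 1 + j0.002 → |·| ≈ 1, ∠ ≈ 0.11°
pole (1 + j4·0.25) = 1 + j1 → |·| ≈ 1.4142, ∠ ≈ 45.00°
pole (1 + j4·0.2) = 1 + j0.8 → |·| ≈ 1.2806, ∠ ≈ 38.66°
pole (1 + j4·0.1) = 1 + j0.4 → |·| ≈ 1.077, ∠ ≈ 21.80°
|G| = 8e+04 · 1.0012 · 1 / (1.4142 · 1.2806 · 1.077) ≈ 41065
Gain = 20 log₁₀(41065) ≈ 92.27 dB

92.3 dB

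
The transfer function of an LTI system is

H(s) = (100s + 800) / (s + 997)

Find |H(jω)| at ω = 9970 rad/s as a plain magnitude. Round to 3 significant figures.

Substitute s = j9970:
Numerator: 100(j9970) + 800 = 800 + j997000
Denominator: (j9970) + 997 = 997 + j9970
|N| = √(800² + 997000²) ≈ 9.97e+05, ∠N ≈ 89.95°
|D| = √(997² + 9970²) ≈ 10020, ∠D ≈ 84.29°
|H| = 9.97e+05 / 10020 ≈ 99.501

99.5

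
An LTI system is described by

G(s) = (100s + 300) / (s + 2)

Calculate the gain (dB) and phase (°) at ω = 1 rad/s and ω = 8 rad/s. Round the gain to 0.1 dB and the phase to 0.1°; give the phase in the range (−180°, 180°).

ω = 1: 43.0 dB, -8.1°; ω = 8: 40.3 dB, -6.5°

Substitute s = j1:
Numerator: 100(j1) + 300 = 300 + j100
Denominator: (j1) + 2 = 2 + j1
|N| = √(300² + 100²) ≈ 316.23, ∠N ≈ 18.43°
|D| = √(2² + 1²) ≈ 2.2361, ∠D ≈ 26.57°
|G| = 316.23 / 2.2361 ≈ 141.42
Gain = 20 log₁₀(141.42) ≈ 43.01 dB
∠G = 18.43° − 26.57° = -8.14°

Substitute s = j8:
Numerator: 100(j8) + 300 = 300 + j800
Denominator: (j8) + 2 = 2 + j8
|N| = √(300² + 800²) ≈ 854.4, ∠N ≈ 69.44°
|D| = √(2² + 8²) ≈ 8.2462, ∠D ≈ 75.96°
|G| = 854.4 / 8.2462 ≈ 103.61
Gain = 20 log₁₀(103.61) ≈ 40.31 dB
∠G = 69.44° − 75.96° = -6.52°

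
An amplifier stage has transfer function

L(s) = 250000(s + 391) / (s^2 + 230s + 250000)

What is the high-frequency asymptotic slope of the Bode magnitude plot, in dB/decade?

Each pole contributes −20 dB/decade at high frequency; each zero contributes +20 dB/decade.
Net: 1 zero(s) − 2 pole(s) → -20 dB/decade.

-20 dB/decade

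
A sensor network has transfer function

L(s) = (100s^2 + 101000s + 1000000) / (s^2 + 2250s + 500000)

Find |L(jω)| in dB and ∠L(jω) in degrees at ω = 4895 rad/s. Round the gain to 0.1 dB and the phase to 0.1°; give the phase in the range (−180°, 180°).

Substitute s = j4895:
Numerator: 100(j4895)^2 + 101000(j4895) + 1000000 = -2395102500 + j494395000
Denominator: (j4895)^2 + 2250(j4895) + 500000 = -23461025 + j11013750
|N| = √(2395102500² + 494395000²) ≈ 2.4456e+09, ∠N ≈ 168.34°
|D| = √(23461025² + 11013750²) ≈ 2.5918e+07, ∠D ≈ 154.85°
|L| = 2.4456e+09 / 2.5918e+07 ≈ 94.359
Gain = 20 log₁₀(94.359) ≈ 39.50 dB
∠L = 168.34° − 154.85° = 13.49°

39.5 dB, 13.5°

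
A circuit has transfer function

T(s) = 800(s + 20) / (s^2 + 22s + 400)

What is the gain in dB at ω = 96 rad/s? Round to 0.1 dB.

18.7 dB

At s = jω = j96:
zero (s+20): 20 + j96 → |·| = √(20²+96²) = √9616 ≈ 98.061, ∠ = arctan(96/20) ≈ 78.23°
quadratic: (j96)² + 22·j96 + 400 = -8816 + j2112 → |·| ≈ 9065.5, ∠ ≈ 166.53°
|T| = 800 · 98.061 / 9065.5 ≈ 8.6536
Gain = 20 log₁₀(8.6536) ≈ 18.74 dB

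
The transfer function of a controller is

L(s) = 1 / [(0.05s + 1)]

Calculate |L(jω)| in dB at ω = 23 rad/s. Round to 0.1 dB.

At ω = 23 rad/s:
pole (1 + j23·0.05) = 1 + j1.15 → |·| ≈ 1.524, ∠ ≈ 48.99°
|L| = 1 · 1 / (1.524) ≈ 0.65617
Gain = 20 log₁₀(0.65617) ≈ -3.66 dB

-3.7 dB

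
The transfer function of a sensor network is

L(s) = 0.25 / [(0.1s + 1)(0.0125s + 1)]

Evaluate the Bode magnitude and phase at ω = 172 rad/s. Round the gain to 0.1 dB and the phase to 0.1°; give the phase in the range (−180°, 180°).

-44.3 dB, -151.7°

At ω = 172 rad/s:
pole (1 + j172·0.1) = 1 + j17.2 → |·| ≈ 17.229, ∠ ≈ 86.67°
pole (1 + j172·0.0125) = 1 + j2.15 → |·| ≈ 2.3712, ∠ ≈ 65.06°
|L| = 0.25 · 1 / (17.229 · 2.3712) ≈ 0.0061194
Gain = 20 log₁₀(0.0061194) ≈ -44.27 dB
∠L = (0°) − (86.67° + 65.06°) = -151.73°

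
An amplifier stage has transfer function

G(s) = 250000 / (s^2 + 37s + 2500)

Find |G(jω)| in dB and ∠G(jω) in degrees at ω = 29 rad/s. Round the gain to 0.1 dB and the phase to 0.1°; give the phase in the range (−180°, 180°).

42.0 dB, -32.9°

At s = jω = j29:
quadratic: (j29)² + 37·j29 + 2500 = 1659 + j1073 → |·| ≈ 1975.8, ∠ ≈ 32.89°
|G| = 250000 / 1975.8 ≈ 126.53
Gain = 20 log₁₀(126.53) ≈ 42.04 dB
∠G = 0.00° − 32.89° = -32.89°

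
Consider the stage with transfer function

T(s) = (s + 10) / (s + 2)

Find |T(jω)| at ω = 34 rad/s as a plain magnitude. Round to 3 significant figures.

1.04

At s = jω = j34:
zero (s+10): 10 + j34 → |·| = √(10²+34²) = √1256 ≈ 35.44, ∠ = arctan(34/10) ≈ 73.61°
pole (s+2): 2 + j34 → |·| = √(2²+34²) = √1160 ≈ 34.059, ∠ = arctan(34/2) ≈ 86.63°
|T| = 1 · 35.44 / 34.059 ≈ 1.0405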